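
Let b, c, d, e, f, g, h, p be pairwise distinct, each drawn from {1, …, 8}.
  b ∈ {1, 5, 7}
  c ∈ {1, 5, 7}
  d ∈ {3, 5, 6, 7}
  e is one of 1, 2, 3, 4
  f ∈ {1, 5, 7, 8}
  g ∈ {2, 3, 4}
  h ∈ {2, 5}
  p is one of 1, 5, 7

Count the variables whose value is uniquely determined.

3

The 8 variables draw from only 8 values {1, 2, 3, 4, 5, 6, 7, 8}, so each is used; only d can be 6, hence d = 6.
The 7 still-open variables together cover exactly {1, 2, 3, 4, 5, 7, 8} — 7 values for 7 variables — and 8 appears only in f's list, so f = 8.
The 3 variables b, c, p are confined to {1, 5, 7}, which locks those values in; drop them from e, h.
That leaves h = 2. So e, g can't be 2.
Determined: d=6, f=8, h=2. The other variables each still have more than one consistent value. That makes 3.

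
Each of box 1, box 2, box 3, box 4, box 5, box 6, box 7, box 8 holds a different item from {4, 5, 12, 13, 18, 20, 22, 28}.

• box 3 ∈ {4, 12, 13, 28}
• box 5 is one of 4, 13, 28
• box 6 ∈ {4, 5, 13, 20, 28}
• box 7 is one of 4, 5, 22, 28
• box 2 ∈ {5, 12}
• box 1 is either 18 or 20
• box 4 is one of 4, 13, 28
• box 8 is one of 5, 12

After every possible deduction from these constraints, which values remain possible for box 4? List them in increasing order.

4, 13, 28

The 8 variables together cover exactly {4, 5, 12, 13, 18, 20, 22, 28} — 8 values for 8 variables — and 18 appears only in box 1's list, so box 1 = 18.
The 7 still-open variables draw from only 7 values {4, 5, 12, 13, 20, 22, 28}, so each is used; only box 6 can be 20, hence box 6 = 20.
The 6 still-open variables draw from only 6 values {4, 5, 12, 13, 22, 28}, so each is used; only box 7 can be 22, hence box 7 = 22.
The 2 variables box 2 and box 8 are confined to {5, 12}, which locks those values in; drop them from box 3.
No further eliminations apply; box 4 can still be any of 4, 13, 28.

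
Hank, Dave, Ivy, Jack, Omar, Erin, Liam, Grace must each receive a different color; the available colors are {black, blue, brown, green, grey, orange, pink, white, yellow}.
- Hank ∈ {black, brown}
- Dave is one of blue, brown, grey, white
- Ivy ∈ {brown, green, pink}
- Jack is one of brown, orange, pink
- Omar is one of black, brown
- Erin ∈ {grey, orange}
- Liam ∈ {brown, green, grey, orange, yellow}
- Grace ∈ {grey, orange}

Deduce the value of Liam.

yellow

Hank and Omar share exactly the 2 values {black, brown}; by pigeonhole those values go to them, so strike black, brown from Dave, Ivy, Jack, Liam.
Erin and Grace between them cover only {grey, orange} — a naked pair. Remove those values from Dave, Jack, Liam.
Jack's domain is down to {pink}, so Jack = pink. Eliminate pink elsewhere: Ivy.
That leaves Ivy = green. Eliminate green elsewhere: Liam.
So Liam = yellow.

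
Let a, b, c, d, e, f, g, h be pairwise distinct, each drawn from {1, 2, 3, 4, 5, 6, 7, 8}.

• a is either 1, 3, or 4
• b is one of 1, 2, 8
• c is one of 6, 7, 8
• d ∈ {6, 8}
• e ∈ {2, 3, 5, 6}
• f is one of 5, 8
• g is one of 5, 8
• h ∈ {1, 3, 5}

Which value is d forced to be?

6

The 8 variables draw from only 8 values {1, 2, 3, 4, 5, 6, 7, 8}, so each is used; only a can be 4, hence a = 4.
Among the 7 still-open variables, 7 fits only c (and all 7 values in {1, 2, 3, 5, 6, 7, 8} must be used), so c = 7.
f and g share exactly the 2 values {5, 8}; by pigeonhole those values go to them, so strike 5, 8 from b, d, e, h.
So d = 6.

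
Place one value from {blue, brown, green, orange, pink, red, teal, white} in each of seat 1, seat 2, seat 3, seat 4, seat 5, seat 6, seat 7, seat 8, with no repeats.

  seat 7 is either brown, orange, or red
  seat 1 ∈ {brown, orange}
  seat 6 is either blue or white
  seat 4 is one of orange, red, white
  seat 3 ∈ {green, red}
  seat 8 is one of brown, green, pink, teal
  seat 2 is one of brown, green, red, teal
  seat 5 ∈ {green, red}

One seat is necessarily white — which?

seat 4

The 8 variables draw from only 8 values {blue, brown, green, orange, pink, red, teal, white}, so each is used; only seat 6 can be blue, hence seat 6 = blue.
Among the 7 still-open variables, pink fits only seat 8 (and all 7 values in {brown, green, orange, pink, red, teal, white} must be used), so seat 8 = pink.
The 6 still-open variables together cover exactly {brown, green, orange, red, teal, white} — 6 values for 6 variables — and teal appears only in seat 2's list, so seat 2 = teal.
Among the 5 still-open variables, white fits only seat 4 (and all 5 values in {brown, green, orange, red, white} must be used), so seat 4 = white.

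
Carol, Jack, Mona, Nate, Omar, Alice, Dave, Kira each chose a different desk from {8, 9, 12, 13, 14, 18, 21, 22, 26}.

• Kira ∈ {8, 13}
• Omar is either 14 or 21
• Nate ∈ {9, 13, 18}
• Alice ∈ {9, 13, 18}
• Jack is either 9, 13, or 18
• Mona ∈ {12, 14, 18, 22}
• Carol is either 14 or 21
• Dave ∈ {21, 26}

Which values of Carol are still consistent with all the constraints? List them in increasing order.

14, 21

The 2 variables Carol and Omar are confined to {14, 21}, which locks those values in; drop them from Mona, Dave.
Dave's domain is down to {26}, so Dave = 26.
The 3 variables Jack, Nate, Alice are confined to {9, 13, 18}, which locks those values in; drop them from Mona, Kira.
That leaves Kira = 8.
No further eliminations apply; Carol can still be any of 14, 21.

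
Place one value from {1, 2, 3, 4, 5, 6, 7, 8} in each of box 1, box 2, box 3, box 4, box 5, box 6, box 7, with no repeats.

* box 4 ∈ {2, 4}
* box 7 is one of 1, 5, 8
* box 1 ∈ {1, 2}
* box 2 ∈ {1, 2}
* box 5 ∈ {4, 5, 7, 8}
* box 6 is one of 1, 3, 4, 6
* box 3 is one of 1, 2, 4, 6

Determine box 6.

3

The 2 variables box 1 and box 2 are confined to {1, 2}, which locks those values in; drop them from box 3, box 4, box 6, box 7.
box 4 must be 4 (only option left). Remove 4 from box 3, box 5, box 6.
box 3 must be 6 (only option left). Remove 6 from box 6.
So box 6 = 3.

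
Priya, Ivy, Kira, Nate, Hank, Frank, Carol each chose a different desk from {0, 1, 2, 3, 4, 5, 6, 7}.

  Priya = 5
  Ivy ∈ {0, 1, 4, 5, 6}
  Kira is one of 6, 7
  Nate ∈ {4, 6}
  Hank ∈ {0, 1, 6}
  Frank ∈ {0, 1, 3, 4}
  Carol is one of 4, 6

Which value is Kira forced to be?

Priya must be 5 (only option left). So Ivy can't be 5.
The 6 still-open variables together cover exactly {0, 1, 3, 4, 6, 7} — 6 values for 6 variables — and 3 appears only in Frank's list, so Frank = 3.
The 5 still-open variables together cover exactly {0, 1, 4, 6, 7} — 5 values for 5 variables — and 7 appears only in Kira's list, so Kira = 7.

7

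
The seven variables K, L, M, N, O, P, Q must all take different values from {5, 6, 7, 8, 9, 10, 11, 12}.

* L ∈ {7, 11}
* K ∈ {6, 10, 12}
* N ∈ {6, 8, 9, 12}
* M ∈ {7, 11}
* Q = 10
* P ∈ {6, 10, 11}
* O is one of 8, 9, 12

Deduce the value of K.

12

Q must be 10 (only option left). Eliminate 10 elsewhere: K, P.
L and M between them cover only {7, 11} — a naked pair. Remove those values from P.
That leaves P = 6. Eliminate 6 elsewhere: K, N.
So K = 12.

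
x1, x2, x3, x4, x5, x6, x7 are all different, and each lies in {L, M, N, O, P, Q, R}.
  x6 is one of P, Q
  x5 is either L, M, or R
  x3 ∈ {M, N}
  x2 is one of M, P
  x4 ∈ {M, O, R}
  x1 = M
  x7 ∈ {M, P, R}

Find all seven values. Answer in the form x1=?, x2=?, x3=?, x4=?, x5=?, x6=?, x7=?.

x1 must be M (only option left). Remove M from x2, x3, x4, x5, x7.
x2 has just one choice, so x2 = P. Strike P from x6, x7.
x3 must be N (only option left).
x6 must be Q (only option left).
That leaves x7 = R. Strike R from x4, x5.
x4 has just one choice, so x4 = O.
x5's domain is down to {L}, so x5 = L.

x1=M, x2=P, x3=N, x4=O, x5=L, x6=Q, x7=R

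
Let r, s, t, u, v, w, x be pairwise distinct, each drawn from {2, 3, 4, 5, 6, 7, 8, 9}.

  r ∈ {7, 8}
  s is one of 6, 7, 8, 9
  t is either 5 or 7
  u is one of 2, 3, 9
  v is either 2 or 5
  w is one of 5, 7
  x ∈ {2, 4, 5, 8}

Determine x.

4

t and w share exactly the 2 values {5, 7}; by pigeonhole those values go to them, so strike 5, 7 from r, s, v, x.
r must be 8 (only option left). Strike 8 from s, x.
v must be 2 (only option left). Strike 2 from u, x.
So x = 4.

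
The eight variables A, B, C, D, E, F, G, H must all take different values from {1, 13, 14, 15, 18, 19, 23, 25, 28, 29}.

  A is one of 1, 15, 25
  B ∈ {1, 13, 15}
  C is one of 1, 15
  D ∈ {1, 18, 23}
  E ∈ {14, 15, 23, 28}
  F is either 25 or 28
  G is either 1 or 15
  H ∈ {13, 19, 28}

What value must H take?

The 2 variables C and G are confined to {1, 15}, which locks those values in; drop them from A, B, D, E.
That leaves A = 25. So F can't be 25.
B has just one choice, so B = 13. Eliminate 13 elsewhere: H.
That leaves F = 28. Remove 28 from E, H.
So H = 19.

19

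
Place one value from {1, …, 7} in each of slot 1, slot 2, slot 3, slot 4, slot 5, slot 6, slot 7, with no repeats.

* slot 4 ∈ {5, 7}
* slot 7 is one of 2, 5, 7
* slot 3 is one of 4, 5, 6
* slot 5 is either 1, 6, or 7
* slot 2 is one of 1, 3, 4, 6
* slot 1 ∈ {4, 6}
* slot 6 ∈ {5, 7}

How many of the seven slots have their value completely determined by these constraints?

Among the 7 variables, 2 fits only slot 7 (and all 7 values in {1, 2, 3, 4, 5, 6, 7} must be used), so slot 7 = 2.
The 6 still-open variables draw from only 6 values {1, 3, 4, 5, 6, 7}, so each is used; only slot 2 can be 3, hence slot 2 = 3.
The 5 still-open variables together cover exactly {1, 4, 5, 6, 7} — 5 values for 5 variables — and 1 appears only in slot 5's list, so slot 5 = 1.
The 2 variables slot 4 and slot 6 are confined to {5, 7}, which locks those values in; drop them from slot 3.
Determined: slot 2=3, slot 5=1, slot 7=2. The other slots each still have more than one consistent value. That makes 3.

3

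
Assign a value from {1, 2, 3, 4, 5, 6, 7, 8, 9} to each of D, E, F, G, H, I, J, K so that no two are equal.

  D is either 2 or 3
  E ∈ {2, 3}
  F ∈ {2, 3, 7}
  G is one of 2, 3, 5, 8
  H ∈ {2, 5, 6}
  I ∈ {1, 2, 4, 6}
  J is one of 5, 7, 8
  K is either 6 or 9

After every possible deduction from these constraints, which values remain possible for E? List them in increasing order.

D and E share exactly the 2 values {2, 3}; by pigeonhole those values go to them, so strike 2, 3 from F, G, H, I.
F has just one choice, so F = 7. Eliminate 7 elsewhere: J.
G and J share exactly the 2 values {5, 8}; by pigeonhole those values go to them, so strike 5, 8 from H.
H must be 6 (only option left). Strike 6 from I, K.
K has just one choice, so K = 9.
No further eliminations apply; E can still be any of 2, 3.

2, 3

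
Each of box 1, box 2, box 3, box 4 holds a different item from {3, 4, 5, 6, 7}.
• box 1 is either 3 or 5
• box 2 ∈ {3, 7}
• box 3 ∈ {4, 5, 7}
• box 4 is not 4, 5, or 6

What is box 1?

The 4 variables together cover exactly {3, 4, 5, 7} — 4 values for 4 variables — and 4 appears only in box 3's list, so box 3 = 4.
The 3 still-open variables together cover exactly {3, 5, 7} — 3 values for 3 variables — and 5 appears only in box 1's list, so box 1 = 5.

5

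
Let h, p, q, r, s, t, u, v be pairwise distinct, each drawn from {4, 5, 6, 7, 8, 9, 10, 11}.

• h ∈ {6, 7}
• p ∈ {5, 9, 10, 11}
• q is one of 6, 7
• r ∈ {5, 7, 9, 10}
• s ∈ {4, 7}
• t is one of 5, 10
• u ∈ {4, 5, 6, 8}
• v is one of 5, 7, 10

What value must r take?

Among the 8 variables, 8 fits only u (and all 8 values in {4, 5, 6, 7, 8, 9, 10, 11} must be used), so u = 8.
The 7 still-open variables draw from only 7 values {4, 5, 6, 7, 9, 10, 11}, so each is used; only s can be 4, hence s = 4.
Among the 6 still-open variables, 11 fits only p (and all 6 values in {5, 6, 7, 9, 10, 11} must be used), so p = 11.
The 5 still-open variables together cover exactly {5, 6, 7, 9, 10} — 5 values for 5 variables — and 9 appears only in r's list, so r = 9.

9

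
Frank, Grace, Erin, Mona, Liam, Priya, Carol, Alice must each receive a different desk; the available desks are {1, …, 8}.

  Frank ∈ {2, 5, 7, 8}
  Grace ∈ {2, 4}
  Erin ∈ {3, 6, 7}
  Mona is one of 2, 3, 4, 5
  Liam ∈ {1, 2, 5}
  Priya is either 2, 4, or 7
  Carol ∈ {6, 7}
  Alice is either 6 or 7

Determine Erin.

3

Among the 8 variables, 1 fits only Liam (and all 8 values in {1, 2, 3, 4, 5, 6, 7, 8} must be used), so Liam = 1.
Among the 7 still-open variables, 8 fits only Frank (and all 7 values in {2, 3, 4, 5, 6, 7, 8} must be used), so Frank = 8.
Among the 6 still-open variables, 5 fits only Mona (and all 6 values in {2, 3, 4, 5, 6, 7} must be used), so Mona = 5.
Among the 5 still-open variables, 3 fits only Erin (and all 5 values in {2, 3, 4, 6, 7} must be used), so Erin = 3.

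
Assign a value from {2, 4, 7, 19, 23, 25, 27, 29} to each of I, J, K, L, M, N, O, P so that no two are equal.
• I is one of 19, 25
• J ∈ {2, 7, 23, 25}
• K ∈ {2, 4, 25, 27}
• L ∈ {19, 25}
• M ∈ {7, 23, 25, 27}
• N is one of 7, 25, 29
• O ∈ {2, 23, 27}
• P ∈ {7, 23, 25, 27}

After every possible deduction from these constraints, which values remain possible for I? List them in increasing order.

The 8 variables together cover exactly {2, 4, 7, 19, 23, 25, 27, 29} — 8 values for 8 variables — and 4 appears only in K's list, so K = 4.
The 7 still-open variables together cover exactly {2, 7, 19, 23, 25, 27, 29} — 7 values for 7 variables — and 29 appears only in N's list, so N = 29.
The 2 variables I and L are confined to {19, 25}, which locks those values in; drop them from J, M, P.
No further eliminations apply; I can still be any of 19, 25.

19, 25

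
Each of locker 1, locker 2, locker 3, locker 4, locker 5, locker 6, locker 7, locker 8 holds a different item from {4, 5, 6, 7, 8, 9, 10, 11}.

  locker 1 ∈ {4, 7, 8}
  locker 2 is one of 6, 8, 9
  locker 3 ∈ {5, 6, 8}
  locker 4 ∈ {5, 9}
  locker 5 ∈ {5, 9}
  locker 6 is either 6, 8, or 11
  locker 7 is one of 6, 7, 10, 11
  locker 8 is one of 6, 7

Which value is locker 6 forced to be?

11

The 8 variables draw from only 8 values {4, 5, 6, 7, 8, 9, 10, 11}, so each is used; only locker 1 can be 4, hence locker 1 = 4.
The 7 still-open variables together cover exactly {5, 6, 7, 8, 9, 10, 11} — 7 values for 7 variables — and 10 appears only in locker 7's list, so locker 7 = 10.
The 6 still-open variables together cover exactly {5, 6, 7, 8, 9, 11} — 6 values for 6 variables — and 7 appears only in locker 8's list, so locker 8 = 7.
Among the 5 still-open variables, 11 fits only locker 6 (and all 5 values in {5, 6, 8, 9, 11} must be used), so locker 6 = 11.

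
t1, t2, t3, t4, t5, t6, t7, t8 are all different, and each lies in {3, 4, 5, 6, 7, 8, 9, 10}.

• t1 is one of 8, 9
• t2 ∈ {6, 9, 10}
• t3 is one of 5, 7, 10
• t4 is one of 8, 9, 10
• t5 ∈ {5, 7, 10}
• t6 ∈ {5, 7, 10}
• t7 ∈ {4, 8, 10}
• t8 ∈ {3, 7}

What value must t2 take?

6

The 8 variables together cover exactly {3, 4, 5, 6, 7, 8, 9, 10} — 8 values for 8 variables — and 3 appears only in t8's list, so t8 = 3.
The 7 still-open variables together cover exactly {4, 5, 6, 7, 8, 9, 10} — 7 values for 7 variables — and 4 appears only in t7's list, so t7 = 4.
The 6 still-open variables together cover exactly {5, 6, 7, 8, 9, 10} — 6 values for 6 variables — and 6 appears only in t2's list, so t2 = 6.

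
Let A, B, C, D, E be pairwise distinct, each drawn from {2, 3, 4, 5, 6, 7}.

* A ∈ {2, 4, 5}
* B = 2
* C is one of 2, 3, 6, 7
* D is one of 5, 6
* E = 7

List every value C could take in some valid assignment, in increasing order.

B has just one choice, so B = 2. Remove 2 from A, C.
E has just one choice, so E = 7. Remove 7 from C.
No further eliminations apply; C can still be any of 3, 6.

3, 6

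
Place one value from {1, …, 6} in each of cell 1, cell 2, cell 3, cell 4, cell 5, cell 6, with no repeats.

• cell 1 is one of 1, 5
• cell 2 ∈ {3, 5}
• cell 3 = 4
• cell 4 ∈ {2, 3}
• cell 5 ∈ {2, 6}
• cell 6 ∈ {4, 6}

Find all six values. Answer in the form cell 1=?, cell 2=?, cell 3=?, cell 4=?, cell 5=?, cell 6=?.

cell 3 has just one choice, so cell 3 = 4. So cell 6 can't be 4.
cell 6 must be 6 (only option left). Strike 6 from cell 5.
That leaves cell 5 = 2. Strike 2 from cell 4.
cell 4 has just one choice, so cell 4 = 3. Remove 3 from cell 2.
That leaves cell 2 = 5. Strike 5 from cell 1.
That leaves cell 1 = 1.

cell 1=1, cell 2=5, cell 3=4, cell 4=3, cell 5=2, cell 6=6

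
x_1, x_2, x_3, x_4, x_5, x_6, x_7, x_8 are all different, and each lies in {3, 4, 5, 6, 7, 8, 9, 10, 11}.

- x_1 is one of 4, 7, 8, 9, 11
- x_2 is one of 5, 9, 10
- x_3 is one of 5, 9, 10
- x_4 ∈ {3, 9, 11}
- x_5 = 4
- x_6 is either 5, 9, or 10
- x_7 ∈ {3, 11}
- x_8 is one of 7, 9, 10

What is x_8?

7

x_5 has just one choice, so x_5 = 4. Strike 4 from x_1.
Among the 7 still-open variables, 8 fits only x_1 (and all 7 values in {3, 5, 7, 8, 9, 10, 11} must be used), so x_1 = 8.
The 6 still-open variables draw from only 6 values {3, 5, 7, 9, 10, 11}, so each is used; only x_8 can be 7, hence x_8 = 7.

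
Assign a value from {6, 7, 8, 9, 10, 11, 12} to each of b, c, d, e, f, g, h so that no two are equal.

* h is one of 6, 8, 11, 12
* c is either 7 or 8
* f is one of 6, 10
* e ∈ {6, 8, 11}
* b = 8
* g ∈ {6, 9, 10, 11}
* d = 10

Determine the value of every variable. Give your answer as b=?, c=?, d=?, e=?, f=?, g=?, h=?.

b=8, c=7, d=10, e=11, f=6, g=9, h=12

b must be 8 (only option left). Remove 8 from c, e, h.
c must be 7 (only option left).
That leaves d = 10. Strike 10 from f, g.
That leaves f = 6. Remove 6 from e, g, h.
e must be 11 (only option left). Strike 11 from g, h.
g's domain is down to {9}, so g = 9.
h's domain is down to {12}, so h = 12.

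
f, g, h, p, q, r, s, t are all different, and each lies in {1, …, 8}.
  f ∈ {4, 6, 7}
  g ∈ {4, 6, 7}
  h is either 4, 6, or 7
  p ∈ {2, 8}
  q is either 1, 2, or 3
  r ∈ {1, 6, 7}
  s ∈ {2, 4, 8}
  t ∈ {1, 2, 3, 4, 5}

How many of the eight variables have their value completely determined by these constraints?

Among the 8 variables, 5 fits only t (and all 8 values in {1, 2, 3, 4, 5, 6, 7, 8} must be used), so t = 5.
Among the 7 still-open variables, 3 fits only q (and all 7 values in {1, 2, 3, 4, 6, 7, 8} must be used), so q = 3.
The 6 still-open variables draw from only 6 values {1, 2, 4, 6, 7, 8}, so each is used; only r can be 1, hence r = 1.
f, g, h between them cover only {4, 6, 7} — a naked triple. Remove those values from s.
Determined: q=3, r=1, t=5. The other variables each still have more than one consistent value. That makes 3.

3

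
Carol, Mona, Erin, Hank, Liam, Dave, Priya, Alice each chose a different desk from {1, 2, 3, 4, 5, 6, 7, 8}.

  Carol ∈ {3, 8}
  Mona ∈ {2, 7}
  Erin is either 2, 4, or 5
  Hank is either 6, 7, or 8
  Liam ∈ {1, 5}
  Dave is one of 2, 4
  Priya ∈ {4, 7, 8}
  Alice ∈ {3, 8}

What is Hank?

6

Among the 8 variables, 1 fits only Liam (and all 8 values in {1, 2, 3, 4, 5, 6, 7, 8} must be used), so Liam = 1.
The 7 still-open variables draw from only 7 values {2, 3, 4, 5, 6, 7, 8}, so each is used; only Erin can be 5, hence Erin = 5.
The 6 still-open variables together cover exactly {2, 3, 4, 6, 7, 8} — 6 values for 6 variables — and 6 appears only in Hank's list, so Hank = 6.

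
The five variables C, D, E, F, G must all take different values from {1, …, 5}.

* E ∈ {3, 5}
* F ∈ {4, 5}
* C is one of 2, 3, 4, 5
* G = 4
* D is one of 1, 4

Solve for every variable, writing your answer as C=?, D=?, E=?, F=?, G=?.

G must be 4 (only option left). So C, D, F can't be 4.
D has just one choice, so D = 1.
That leaves F = 5. So C, E can't be 5.
E has just one choice, so E = 3. Strike 3 from C.
C must be 2 (only option left).

C=2, D=1, E=3, F=5, G=4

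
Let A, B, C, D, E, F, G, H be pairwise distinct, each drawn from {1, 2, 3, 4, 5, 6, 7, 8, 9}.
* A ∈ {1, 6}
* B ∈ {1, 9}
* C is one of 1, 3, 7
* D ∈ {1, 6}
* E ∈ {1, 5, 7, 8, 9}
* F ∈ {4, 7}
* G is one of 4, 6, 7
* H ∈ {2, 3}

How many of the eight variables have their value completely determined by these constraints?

A and D between them cover only {1, 6} — a naked pair. Remove those values from B, C, E, G.
B's domain is down to {9}, so B = 9. Strike 9 from E.
F and G between them cover only {4, 7} — a naked pair. Remove those values from C, E.
C's domain is down to {3}, so C = 3. So H can't be 3.
H must be 2 (only option left).
Determined: B=9, C=3, H=2. The other variables each still have more than one consistent value. That makes 3.

3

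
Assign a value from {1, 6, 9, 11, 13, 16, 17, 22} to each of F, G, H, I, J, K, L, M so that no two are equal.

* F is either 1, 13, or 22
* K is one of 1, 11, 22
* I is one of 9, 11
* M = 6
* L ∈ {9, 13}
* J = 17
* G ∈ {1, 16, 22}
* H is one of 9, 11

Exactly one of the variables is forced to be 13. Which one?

J has just one choice, so J = 17.
M has just one choice, so M = 6.
The 6 still-open variables together cover exactly {1, 9, 11, 13, 16, 22} — 6 values for 6 variables — and 16 appears only in G's list, so G = 16.
H and I between them cover only {9, 11} — a naked pair. Remove those values from K, L.
So 13 goes to L.

L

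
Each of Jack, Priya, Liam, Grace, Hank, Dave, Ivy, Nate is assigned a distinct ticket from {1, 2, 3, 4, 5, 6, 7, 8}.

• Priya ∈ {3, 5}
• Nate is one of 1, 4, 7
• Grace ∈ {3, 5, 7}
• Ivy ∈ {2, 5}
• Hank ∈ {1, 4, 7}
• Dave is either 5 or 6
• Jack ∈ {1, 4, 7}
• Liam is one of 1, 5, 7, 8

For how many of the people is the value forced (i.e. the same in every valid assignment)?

The 8 variables together cover exactly {1, 2, 3, 4, 5, 6, 7, 8} — 8 values for 8 variables — and 2 appears only in Ivy's list, so Ivy = 2.
The 7 still-open variables together cover exactly {1, 3, 4, 5, 6, 7, 8} — 7 values for 7 variables — and 6 appears only in Dave's list, so Dave = 6.
The 6 still-open variables draw from only 6 values {1, 3, 4, 5, 7, 8}, so each is used; only Liam can be 8, hence Liam = 8.
Jack, Hank, Nate between them cover only {1, 4, 7} — a naked triple. Remove those values from Grace.
Determined: Liam=8, Dave=6, Ivy=2. The other people each still have more than one consistent value. That makes 3.

3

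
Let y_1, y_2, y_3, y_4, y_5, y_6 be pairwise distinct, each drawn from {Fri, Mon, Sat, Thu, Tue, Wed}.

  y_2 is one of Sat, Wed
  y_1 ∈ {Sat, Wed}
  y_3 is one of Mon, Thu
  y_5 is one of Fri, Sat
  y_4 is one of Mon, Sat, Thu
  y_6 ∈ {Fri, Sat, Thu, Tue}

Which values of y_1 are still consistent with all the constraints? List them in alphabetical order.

Sat, Wed

Among the 6 variables, Tue fits only y_6 (and all 6 values in {Fri, Mon, Sat, Thu, Tue, Wed} must be used), so y_6 = Tue.
The 5 still-open variables together cover exactly {Fri, Mon, Sat, Thu, Wed} — 5 values for 5 variables — and Fri appears only in y_5's list, so y_5 = Fri.
y_1 and y_2 between them cover only {Sat, Wed} — a naked pair. Remove those values from y_4.
No further eliminations apply; y_1 can still be any of Sat, Wed.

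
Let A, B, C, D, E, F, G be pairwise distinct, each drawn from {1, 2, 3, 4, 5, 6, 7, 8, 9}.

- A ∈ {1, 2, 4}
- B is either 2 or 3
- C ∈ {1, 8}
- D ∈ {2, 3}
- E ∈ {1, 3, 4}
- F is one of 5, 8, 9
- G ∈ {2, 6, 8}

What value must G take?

6

B and D between them cover only {2, 3} — a naked pair. Remove those values from A, E, G.
A and E between them cover only {1, 4} — a naked pair. Remove those values from C.
That leaves C = 8. Eliminate 8 elsewhere: F, G.
So G = 6.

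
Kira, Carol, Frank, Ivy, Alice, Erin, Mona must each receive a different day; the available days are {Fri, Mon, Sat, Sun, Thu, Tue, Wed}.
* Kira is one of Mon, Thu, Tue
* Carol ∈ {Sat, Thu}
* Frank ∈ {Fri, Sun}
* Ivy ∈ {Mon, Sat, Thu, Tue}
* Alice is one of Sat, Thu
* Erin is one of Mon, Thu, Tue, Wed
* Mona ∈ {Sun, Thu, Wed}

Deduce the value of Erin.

Wed

Among the 7 variables, Fri fits only Frank (and all 7 values in {Fri, Mon, Sat, Sun, Thu, Tue, Wed} must be used), so Frank = Fri.
The 6 still-open variables draw from only 6 values {Mon, Sat, Sun, Thu, Tue, Wed}, so each is used; only Mona can be Sun, hence Mona = Sun.
The 5 still-open variables draw from only 5 values {Mon, Sat, Thu, Tue, Wed}, so each is used; only Erin can be Wed, hence Erin = Wed.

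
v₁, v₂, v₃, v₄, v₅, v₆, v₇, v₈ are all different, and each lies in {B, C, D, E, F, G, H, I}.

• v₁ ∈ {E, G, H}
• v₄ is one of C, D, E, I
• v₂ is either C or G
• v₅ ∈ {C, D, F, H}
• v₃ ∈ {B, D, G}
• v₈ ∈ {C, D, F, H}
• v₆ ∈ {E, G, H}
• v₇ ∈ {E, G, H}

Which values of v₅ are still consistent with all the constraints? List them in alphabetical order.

Among the 8 variables, B fits only v₃ (and all 8 values in {B, C, D, E, F, G, H, I} must be used), so v₃ = B.
The 7 still-open variables draw from only 7 values {C, D, E, F, G, H, I}, so each is used; only v₄ can be I, hence v₄ = I.
v₁, v₆, v₇ between them cover only {E, G, H} — a naked triple. Remove those values from v₂, v₅, v₈.
That leaves v₂ = C. Remove C from v₅, v₈.
No further eliminations apply; v₅ can still be any of D, F.

D, F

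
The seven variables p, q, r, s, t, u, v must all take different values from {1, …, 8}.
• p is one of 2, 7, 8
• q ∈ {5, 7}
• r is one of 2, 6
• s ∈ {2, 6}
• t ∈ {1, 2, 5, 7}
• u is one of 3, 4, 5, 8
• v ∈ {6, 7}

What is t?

The 2 variables r and s are confined to {2, 6}, which locks those values in; drop them from p, t, v.
v has just one choice, so v = 7. So p, q, t can't be 7.
That leaves p = 8. So u can't be 8.
q must be 5 (only option left). So t, u can't be 5.
So t = 1.

1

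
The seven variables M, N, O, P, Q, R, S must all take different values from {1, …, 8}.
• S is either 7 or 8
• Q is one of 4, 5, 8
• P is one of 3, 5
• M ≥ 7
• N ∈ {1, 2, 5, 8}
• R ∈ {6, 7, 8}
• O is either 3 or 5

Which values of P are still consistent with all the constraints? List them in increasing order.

3, 5

The 2 variables M and S are confined to {7, 8}, which locks those values in; drop them from N, Q, R.
R must be 6 (only option left).
O and P between them cover only {3, 5} — a naked pair. Remove those values from N, Q.
Q must be 4 (only option left).
No further eliminations apply; P can still be any of 3, 5.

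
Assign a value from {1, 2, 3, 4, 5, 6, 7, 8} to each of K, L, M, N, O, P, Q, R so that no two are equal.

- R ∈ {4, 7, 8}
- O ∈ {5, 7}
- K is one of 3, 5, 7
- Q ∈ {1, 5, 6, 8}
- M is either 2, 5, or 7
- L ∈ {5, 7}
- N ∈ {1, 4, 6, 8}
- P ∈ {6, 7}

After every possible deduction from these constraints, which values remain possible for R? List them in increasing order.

Among the 8 variables, 2 fits only M (and all 8 values in {1, 2, 3, 4, 5, 6, 7, 8} must be used), so M = 2.
The 7 still-open variables together cover exactly {1, 3, 4, 5, 6, 7, 8} — 7 values for 7 variables — and 3 appears only in K's list, so K = 3.
The 2 variables L and O are confined to {5, 7}, which locks those values in; drop them from P, Q, R.
P must be 6 (only option left). Remove 6 from N, Q.
No further eliminations apply; R can still be any of 4, 8.

4, 8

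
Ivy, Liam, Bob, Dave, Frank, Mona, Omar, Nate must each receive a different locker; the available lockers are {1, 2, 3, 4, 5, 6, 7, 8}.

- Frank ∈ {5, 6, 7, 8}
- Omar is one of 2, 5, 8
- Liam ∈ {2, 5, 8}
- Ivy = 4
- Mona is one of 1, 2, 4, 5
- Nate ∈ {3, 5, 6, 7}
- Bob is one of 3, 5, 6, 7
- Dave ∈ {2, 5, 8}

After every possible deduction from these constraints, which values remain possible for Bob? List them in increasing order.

Ivy has just one choice, so Ivy = 4. Remove 4 from Mona.
The 7 still-open variables together cover exactly {1, 2, 3, 5, 6, 7, 8} — 7 values for 7 variables — and 1 appears only in Mona's list, so Mona = 1.
Liam, Dave, Omar between them cover only {2, 5, 8} — a naked triple. Remove those values from Bob, Frank, Nate.
No further eliminations apply; Bob can still be any of 3, 6, 7.

3, 6, 7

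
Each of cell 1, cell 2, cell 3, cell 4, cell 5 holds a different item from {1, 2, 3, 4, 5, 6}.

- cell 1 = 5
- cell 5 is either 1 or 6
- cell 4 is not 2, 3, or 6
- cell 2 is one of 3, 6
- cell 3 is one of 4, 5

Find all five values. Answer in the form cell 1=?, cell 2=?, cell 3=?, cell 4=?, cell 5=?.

cell 1 must be 5 (only option left). Eliminate 5 elsewhere: cell 3, cell 4.
cell 3's domain is down to {4}, so cell 3 = 4. So cell 4 can't be 4.
That leaves cell 4 = 1. Remove 1 from cell 5.
cell 5 has just one choice, so cell 5 = 6. So cell 2 can't be 6.
cell 2 must be 3 (only option left).

cell 1=5, cell 2=3, cell 3=4, cell 4=1, cell 5=6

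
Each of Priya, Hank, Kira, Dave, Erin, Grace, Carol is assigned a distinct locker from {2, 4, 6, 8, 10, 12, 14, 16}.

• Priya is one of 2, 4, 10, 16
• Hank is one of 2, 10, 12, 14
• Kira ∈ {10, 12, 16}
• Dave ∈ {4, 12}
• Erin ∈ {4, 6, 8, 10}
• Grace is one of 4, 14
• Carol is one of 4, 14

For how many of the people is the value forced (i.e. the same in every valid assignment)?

1

The 2 variables Grace and Carol are confined to {4, 14}, which locks those values in; drop them from Priya, Hank, Dave, Erin.
Dave must be 12 (only option left). Remove 12 from Hank, Kira.
Priya, Hank, Kira share exactly the 3 values {2, 10, 16}; by pigeonhole those values go to them, so strike 2, 10, 16 from Erin.
Determined: Dave=12. The other people each still have more than one consistent value. That makes 1.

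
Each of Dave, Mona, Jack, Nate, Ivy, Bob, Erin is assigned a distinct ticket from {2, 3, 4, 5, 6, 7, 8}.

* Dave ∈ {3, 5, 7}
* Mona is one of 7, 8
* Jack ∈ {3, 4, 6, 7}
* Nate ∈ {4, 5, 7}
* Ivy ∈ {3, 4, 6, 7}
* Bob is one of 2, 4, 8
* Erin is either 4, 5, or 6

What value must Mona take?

8

The 7 variables draw from only 7 values {2, 3, 4, 5, 6, 7, 8}, so each is used; only Bob can be 2, hence Bob = 2.
The 6 still-open variables together cover exactly {3, 4, 5, 6, 7, 8} — 6 values for 6 variables — and 8 appears only in Mona's list, so Mona = 8.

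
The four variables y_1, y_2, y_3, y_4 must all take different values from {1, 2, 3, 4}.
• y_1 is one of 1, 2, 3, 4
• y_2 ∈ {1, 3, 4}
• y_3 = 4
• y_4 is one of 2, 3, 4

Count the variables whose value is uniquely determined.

1

y_3 must be 4 (only option left). Remove 4 from y_1, y_2, y_4.
Determined: y_3=4. The other variables each still have more than one consistent value. That makes 1.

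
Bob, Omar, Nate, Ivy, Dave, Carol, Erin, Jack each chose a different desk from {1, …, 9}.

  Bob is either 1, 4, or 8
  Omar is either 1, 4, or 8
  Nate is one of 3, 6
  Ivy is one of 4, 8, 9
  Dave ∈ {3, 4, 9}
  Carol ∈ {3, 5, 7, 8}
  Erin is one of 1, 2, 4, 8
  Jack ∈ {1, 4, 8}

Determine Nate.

Bob, Omar, Jack between them cover only {1, 4, 8} — a naked triple. Remove those values from Ivy, Dave, Carol, Erin.
Ivy has just one choice, so Ivy = 9. Strike 9 from Dave.
Dave's domain is down to {3}, so Dave = 3. Remove 3 from Nate, Carol.
So Nate = 6.

6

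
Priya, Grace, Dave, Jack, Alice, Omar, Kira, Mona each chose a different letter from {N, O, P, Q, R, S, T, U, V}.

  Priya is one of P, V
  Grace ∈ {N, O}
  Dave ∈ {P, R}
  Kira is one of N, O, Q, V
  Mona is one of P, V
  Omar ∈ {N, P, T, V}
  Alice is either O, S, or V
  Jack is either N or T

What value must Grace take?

O

Among the 8 variables, Q fits only Kira (and all 8 values in {N, O, P, Q, R, S, T, V} must be used), so Kira = Q.
Among the 7 still-open variables, R fits only Dave (and all 7 values in {N, O, P, R, S, T, V} must be used), so Dave = R.
The 6 still-open variables draw from only 6 values {N, O, P, S, T, V}, so each is used; only Alice can be S, hence Alice = S.
The 5 still-open variables draw from only 5 values {N, O, P, T, V}, so each is used; only Grace can be O, hence Grace = O.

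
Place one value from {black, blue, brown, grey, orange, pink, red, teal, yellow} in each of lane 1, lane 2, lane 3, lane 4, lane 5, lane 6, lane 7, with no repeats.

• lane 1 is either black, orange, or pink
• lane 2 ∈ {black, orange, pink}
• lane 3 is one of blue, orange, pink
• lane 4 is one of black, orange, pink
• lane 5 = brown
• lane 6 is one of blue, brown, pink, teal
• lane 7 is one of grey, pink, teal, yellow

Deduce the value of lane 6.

teal

lane 5 must be brown (only option left). Remove brown from lane 6.
lane 1, lane 2, lane 4 share exactly the 3 values {black, orange, pink}; by pigeonhole those values go to them, so strike black, orange, pink from lane 3, lane 6, lane 7.
lane 3 has just one choice, so lane 3 = blue. Strike blue from lane 6.
So lane 6 = teal.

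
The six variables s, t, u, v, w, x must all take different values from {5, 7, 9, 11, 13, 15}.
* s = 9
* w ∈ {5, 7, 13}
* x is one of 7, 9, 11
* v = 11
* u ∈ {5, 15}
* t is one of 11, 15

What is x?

7

s must be 9 (only option left). Strike 9 from x.
v's domain is down to {11}, so v = 11. Strike 11 from t, x.
So x = 7.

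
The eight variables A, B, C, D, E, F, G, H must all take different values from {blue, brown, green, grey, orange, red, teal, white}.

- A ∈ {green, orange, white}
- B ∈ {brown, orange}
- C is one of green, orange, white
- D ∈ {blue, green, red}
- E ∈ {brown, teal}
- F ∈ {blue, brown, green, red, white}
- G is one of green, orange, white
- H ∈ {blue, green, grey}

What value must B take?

brown

The 8 variables together cover exactly {blue, brown, green, grey, orange, red, teal, white} — 8 values for 8 variables — and grey appears only in H's list, so H = grey.
Among the 7 still-open variables, teal fits only E (and all 7 values in {blue, brown, green, orange, red, teal, white} must be used), so E = teal.
A, C, G between them cover only {green, orange, white} — a naked triple. Remove those values from B, D, F.
So B = brown.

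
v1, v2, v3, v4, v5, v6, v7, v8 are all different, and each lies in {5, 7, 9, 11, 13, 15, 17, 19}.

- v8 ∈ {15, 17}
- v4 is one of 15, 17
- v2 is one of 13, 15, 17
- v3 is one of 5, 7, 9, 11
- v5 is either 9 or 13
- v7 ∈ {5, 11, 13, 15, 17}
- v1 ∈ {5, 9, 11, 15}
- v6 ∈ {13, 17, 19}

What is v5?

9

The 8 variables draw from only 8 values {5, 7, 9, 11, 13, 15, 17, 19}, so each is used; only v3 can be 7, hence v3 = 7.
Among the 7 still-open variables, 19 fits only v6 (and all 7 values in {5, 9, 11, 13, 15, 17, 19} must be used), so v6 = 19.
The 2 variables v4 and v8 are confined to {15, 17}, which locks those values in; drop them from v1, v2, v7.
v2's domain is down to {13}, so v2 = 13. So v5, v7 can't be 13.
So v5 = 9.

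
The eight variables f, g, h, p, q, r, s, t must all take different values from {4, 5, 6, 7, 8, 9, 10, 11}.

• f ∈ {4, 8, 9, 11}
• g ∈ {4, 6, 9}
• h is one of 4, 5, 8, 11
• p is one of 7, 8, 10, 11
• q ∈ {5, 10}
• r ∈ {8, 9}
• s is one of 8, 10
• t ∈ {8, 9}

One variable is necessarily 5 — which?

Among the 8 variables, 6 fits only g (and all 8 values in {4, 5, 6, 7, 8, 9, 10, 11} must be used), so g = 6.
Among the 7 still-open variables, 7 fits only p (and all 7 values in {4, 5, 7, 8, 9, 10, 11} must be used), so p = 7.
r and t share exactly the 2 values {8, 9}; by pigeonhole those values go to them, so strike 8, 9 from f, h, s.
s has just one choice, so s = 10. Strike 10 from q.
So 5 goes to q.

q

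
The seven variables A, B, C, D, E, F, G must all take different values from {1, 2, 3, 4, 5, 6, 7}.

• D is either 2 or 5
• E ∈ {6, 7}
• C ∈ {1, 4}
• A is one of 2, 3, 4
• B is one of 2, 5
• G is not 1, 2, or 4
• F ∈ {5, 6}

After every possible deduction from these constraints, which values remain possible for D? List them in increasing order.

2, 5

The 7 variables together cover exactly {1, 2, 3, 4, 5, 6, 7} — 7 values for 7 variables — and 1 appears only in C's list, so C = 1.
The 6 still-open variables draw from only 6 values {2, 3, 4, 5, 6, 7}, so each is used; only A can be 4, hence A = 4.
The 5 still-open variables draw from only 5 values {2, 3, 5, 6, 7}, so each is used; only G can be 3, hence G = 3.
The 4 still-open variables draw from only 4 values {2, 5, 6, 7}, so each is used; only E can be 7, hence E = 7.
Among the 3 still-open variables, 6 fits only F (and all 3 values in {2, 5, 6} must be used), so F = 6.
No further eliminations apply; D can still be any of 2, 5.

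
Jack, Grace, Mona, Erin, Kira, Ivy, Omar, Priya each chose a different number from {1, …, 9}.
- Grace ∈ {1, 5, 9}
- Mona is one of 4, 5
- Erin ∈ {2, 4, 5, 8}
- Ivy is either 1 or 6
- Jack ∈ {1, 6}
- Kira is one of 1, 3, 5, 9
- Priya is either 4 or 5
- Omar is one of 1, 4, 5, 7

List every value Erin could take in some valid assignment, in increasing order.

Jack and Ivy between them cover only {1, 6} — a naked pair. Remove those values from Grace, Kira, Omar.
The 2 variables Mona and Priya are confined to {4, 5}, which locks those values in; drop them from Grace, Erin, Kira, Omar.
That leaves Grace = 9. So Kira can't be 9.
Kira's domain is down to {3}, so Kira = 3.
Omar has just one choice, so Omar = 7.
No further eliminations apply; Erin can still be any of 2, 8.

2, 8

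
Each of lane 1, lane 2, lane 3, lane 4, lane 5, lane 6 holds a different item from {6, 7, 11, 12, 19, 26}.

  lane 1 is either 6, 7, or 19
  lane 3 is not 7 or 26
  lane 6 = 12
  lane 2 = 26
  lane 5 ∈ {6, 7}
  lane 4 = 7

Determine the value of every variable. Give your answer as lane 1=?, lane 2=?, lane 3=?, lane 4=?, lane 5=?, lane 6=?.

lane 2 must be 26 (only option left).
lane 4's domain is down to {7}, so lane 4 = 7. Eliminate 7 elsewhere: lane 1, lane 5.
lane 5's domain is down to {6}, so lane 5 = 6. Strike 6 from lane 1, lane 3.
lane 6 has just one choice, so lane 6 = 12. Eliminate 12 elsewhere: lane 3.
lane 1's domain is down to {19}, so lane 1 = 19. Strike 19 from lane 3.
That leaves lane 3 = 11.

lane 1=19, lane 2=26, lane 3=11, lane 4=7, lane 5=6, lane 6=12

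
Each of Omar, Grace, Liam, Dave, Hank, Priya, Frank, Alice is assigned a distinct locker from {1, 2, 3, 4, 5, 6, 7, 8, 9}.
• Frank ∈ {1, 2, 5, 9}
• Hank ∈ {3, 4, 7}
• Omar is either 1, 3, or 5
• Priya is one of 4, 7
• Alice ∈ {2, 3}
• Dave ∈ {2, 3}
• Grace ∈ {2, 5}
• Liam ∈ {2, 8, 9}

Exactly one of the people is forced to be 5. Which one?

Grace

The 8 variables together cover exactly {1, 2, 3, 4, 5, 7, 8, 9} — 8 values for 8 variables — and 8 appears only in Liam's list, so Liam = 8.
The 7 still-open variables together cover exactly {1, 2, 3, 4, 5, 7, 9} — 7 values for 7 variables — and 9 appears only in Frank's list, so Frank = 9.
The 6 still-open variables together cover exactly {1, 2, 3, 4, 5, 7} — 6 values for 6 variables — and 1 appears only in Omar's list, so Omar = 1.
The 5 still-open variables draw from only 5 values {2, 3, 4, 5, 7}, so each is used; only Grace can be 5, hence Grace = 5.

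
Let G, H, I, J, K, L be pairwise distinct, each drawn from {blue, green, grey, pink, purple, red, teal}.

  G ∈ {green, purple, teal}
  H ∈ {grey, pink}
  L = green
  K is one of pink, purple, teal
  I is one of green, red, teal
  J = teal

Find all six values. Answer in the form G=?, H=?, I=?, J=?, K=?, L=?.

G=purple, H=grey, I=red, J=teal, K=pink, L=green

J's domain is down to {teal}, so J = teal. Remove teal from G, I, K.
L's domain is down to {green}, so L = green. Strike green from G, I.
That leaves G = purple. Remove purple from K.
That leaves I = red.
That leaves K = pink. Eliminate pink elsewhere: H.
That leaves H = grey.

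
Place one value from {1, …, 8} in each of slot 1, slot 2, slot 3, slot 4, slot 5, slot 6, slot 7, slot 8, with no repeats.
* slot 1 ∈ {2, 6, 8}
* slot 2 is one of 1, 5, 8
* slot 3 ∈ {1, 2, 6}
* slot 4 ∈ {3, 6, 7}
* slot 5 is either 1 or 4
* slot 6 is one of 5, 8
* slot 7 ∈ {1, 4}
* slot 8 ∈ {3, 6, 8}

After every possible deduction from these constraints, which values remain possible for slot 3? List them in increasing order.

2, 6

The 8 variables draw from only 8 values {1, 2, 3, 4, 5, 6, 7, 8}, so each is used; only slot 4 can be 7, hence slot 4 = 7.
Among the 7 still-open variables, 3 fits only slot 8 (and all 7 values in {1, 2, 3, 4, 5, 6, 8} must be used), so slot 8 = 3.
slot 5 and slot 7 between them cover only {1, 4} — a naked pair. Remove those values from slot 2, slot 3.
slot 2 and slot 6 share exactly the 2 values {5, 8}; by pigeonhole those values go to them, so strike 5, 8 from slot 1.
No further eliminations apply; slot 3 can still be any of 2, 6.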